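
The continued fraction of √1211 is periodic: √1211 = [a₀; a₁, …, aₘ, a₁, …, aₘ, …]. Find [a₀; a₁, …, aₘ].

a₀ = ⌊√1211⌋ = 34.

[34; 1, 3, 1, 68]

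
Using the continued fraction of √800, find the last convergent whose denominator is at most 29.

198/7

√800 = [28; 3, 1, 1, 13, 1, 1, 3, 56, …] (period length 8).
Convergents:
  p_0/q_0 = 28/1
  p_1/q_1 = 85/3
  p_2/q_2 = 113/4
  p_3/q_3 = 198/7
  p_4/q_4 = 2687/95
q_3 = 7 ≤ 29 < 95 = q_4, so the answer is 198/7.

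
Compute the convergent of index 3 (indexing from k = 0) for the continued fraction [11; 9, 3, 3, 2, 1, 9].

Using pₖ = aₖpₖ₋₁ + pₖ₋₂, qₖ = aₖqₖ₋₁ + qₖ₋₂ (with p₋₁=1, p₋₂=0, q₋₁=0, q₋₂=1):
  k=0: a=11, p=11, q=1
  k=1: a=9, p=100, q=9
  k=2: a=3, p=311, q=28
  k=3: a=3, p=1033, q=93

1033/93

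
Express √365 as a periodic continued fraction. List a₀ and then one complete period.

[19; 9, 1, 1, 9, 38]

a₀ = ⌊√365⌋ = 19.
With m₀=0, d₀=1 and mₖ₊₁ = dₖaₖ − mₖ, dₖ₊₁ = (n − mₖ₊₁²)/dₖ, aₖ₊₁ = ⌊(a₀+mₖ₊₁)/dₖ₊₁⌋:
  k=1: m=19, d=4, a=9
  k=2: m=17, d=19, a=1
  k=3: m=2, d=19, a=1
  k=4: m=17, d=4, a=9
  k=5: m=19, d=1, a=38
d=1 and a=2a₀=38 at k=5, so the next step gives (m, d) = (19, 4) again — its k=1 value — and the period has length 5.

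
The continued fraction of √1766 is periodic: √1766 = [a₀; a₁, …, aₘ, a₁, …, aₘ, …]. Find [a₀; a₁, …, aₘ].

[42; 42, 84]

a₀ = ⌊√1766⌋ = 42.
With m₀=0, d₀=1 and mₖ₊₁ = dₖaₖ − mₖ, dₖ₊₁ = (n − mₖ₊₁²)/dₖ, aₖ₊₁ = ⌊(a₀+mₖ₊₁)/dₖ₊₁⌋:
  k=1: m=42, d=2, a=42
  k=2: m=42, d=1, a=84
d=1 and a=2a₀=84 at k=2, so the next step gives (m, d) = (42, 2) again — its k=1 value — and the period has length 2.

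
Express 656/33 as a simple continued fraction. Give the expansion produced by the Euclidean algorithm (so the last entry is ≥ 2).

656 = 19*33 + 29
33 = 1*29 + 4
29 = 7*4 + 1
4 = 4*1 + 0  (stop)
So 656/33 = [19; 1, 7, 4].

[19; 1, 7, 4]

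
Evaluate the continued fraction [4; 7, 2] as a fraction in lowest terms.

62/15

Using pₖ = aₖpₖ₋₁ + pₖ₋₂ and qₖ = aₖqₖ₋₁ + qₖ₋₂:
  k=0: a=4, p=4, q=1
  k=1: a=7, p=29, q=7
  k=2: a=2, p=62, q=15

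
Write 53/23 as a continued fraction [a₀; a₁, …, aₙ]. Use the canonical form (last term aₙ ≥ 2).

[2; 3, 3, 2]

53 = 2·23 + 7
23 = 3·7 + 2
7 = 3·2 + 1
2 = 2·1 + 0  (stop)
So 53/23 = [2; 3, 3, 2].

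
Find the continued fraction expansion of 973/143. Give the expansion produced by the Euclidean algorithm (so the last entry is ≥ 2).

973 = 6*143 + 115
143 = 1*115 + 28
115 = 4*28 + 3
28 = 9*3 + 1
3 = 3*1 + 0  (stop)
So 973/143 = [6; 1, 4, 9, 3].

[6; 1, 4, 9, 3]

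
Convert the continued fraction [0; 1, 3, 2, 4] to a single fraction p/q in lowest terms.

31/40

Using pₖ = aₖpₖ₋₁ + pₖ₋₂ and qₖ = aₖqₖ₋₁ + qₖ₋₂:
  k=0: a=0, p=0, q=1
  k=1: a=1, p=1, q=1
  k=2: a=3, p=3, q=4
  k=3: a=2, p=7, q=9
  k=4: a=4, p=31, q=40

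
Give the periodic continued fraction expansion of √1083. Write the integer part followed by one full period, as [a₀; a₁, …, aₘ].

a₀ = ⌊√1083⌋ = 32.
With m₀=0, d₀=1 and mₖ₊₁ = dₖaₖ − mₖ, dₖ₊₁ = (n − mₖ₊₁²)/dₖ, aₖ₊₁ = ⌊(a₀+mₖ₊₁)/dₖ₊₁⌋:
  k=1: m=32, d=59, a=1
  k=2: m=27, d=6, a=9
  k=3: m=27, d=59, a=1
  k=4: m=32, d=1, a=64
d=1 and a=2a₀=64 at k=4, so the next step gives (m, d) = (32, 59) again — its k=1 value — and the period has length 4.

[32; 1, 9, 1, 64]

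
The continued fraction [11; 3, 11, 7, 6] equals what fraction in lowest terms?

16759/1480

Fold from the inside: start with 6/1.
  7 + 1/6 = 43/6
  11 + 6/43 = 479/43
  3 + 43/479 = 1480/479
  11 + 479/1480 = 16759/1480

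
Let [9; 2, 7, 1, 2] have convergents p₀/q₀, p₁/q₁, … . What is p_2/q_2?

142/15

Using pₖ = aₖpₖ₋₁ + pₖ₋₂, qₖ = aₖqₖ₋₁ + qₖ₋₂ (with p₋₁=1, p₋₂=0, q₋₁=0, q₋₂=1):
  k=0: a=9, p=9, q=1
  k=1: a=2, p=19, q=2
  k=2: a=7, p=142, q=15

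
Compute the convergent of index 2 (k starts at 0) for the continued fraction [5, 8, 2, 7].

87/17

Using pₖ = aₖpₖ₋₁ + pₖ₋₂, qₖ = aₖqₖ₋₁ + qₖ₋₂ (with p₋₁=1, p₋₂=0, q₋₁=0, q₋₂=1):
  k=0: a=5, p=5, q=1
  k=1: a=8, p=41, q=8
  k=2: a=2, p=87, q=17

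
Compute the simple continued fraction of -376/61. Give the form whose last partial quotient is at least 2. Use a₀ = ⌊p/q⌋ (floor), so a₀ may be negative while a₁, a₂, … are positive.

-376 = -7×61 + 51
61 = 1×51 + 10
51 = 5×10 + 1
10 = 10×1 + 0  (stop)
So -376/61 = [-7; 1, 5, 10].

[-7; 1, 5, 10]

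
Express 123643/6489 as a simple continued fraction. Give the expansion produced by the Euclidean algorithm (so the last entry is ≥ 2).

[19; 18, 2, 3, 3, 15]

123643 = 19×6489 + 352
6489 = 18×352 + 153
352 = 2×153 + 46
153 = 3×46 + 15
46 = 3×15 + 1
15 = 15×1 + 0  (stop)
So 123643/6489 = [19; 18, 2, 3, 3, 15].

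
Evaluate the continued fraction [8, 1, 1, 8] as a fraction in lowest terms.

145/17

Using pₖ = aₖpₖ₋₁ + pₖ₋₂ and qₖ = aₖqₖ₋₁ + qₖ₋₂:
  k=0: a=8, p=8, q=1
  k=1: a=1, p=9, q=1
  k=2: a=1, p=17, q=2
  k=3: a=8, p=145, q=17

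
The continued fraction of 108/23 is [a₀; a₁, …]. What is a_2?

2

108 = 4·23 + 16   →  a_0 = 4
23 = 1·16 + 7   →  a_1 = 1
16 = 2·7 + 2   →  a_2 = 2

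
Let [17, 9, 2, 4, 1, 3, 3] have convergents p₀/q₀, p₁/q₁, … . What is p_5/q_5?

6791/397

Using pₖ = aₖpₖ₋₁ + pₖ₋₂, qₖ = aₖqₖ₋₁ + qₖ₋₂ (with p₋₁=1, p₋₂=0, q₋₁=0, q₋₂=1):
  k=0: a=17, p=17, q=1
  k=1: a=9, p=154, q=9
  k=2: a=2, p=325, q=19
  k=3: a=4, p=1454, q=85
  k=4: a=1, p=1779, q=104
  k=5: a=3, p=6791, q=397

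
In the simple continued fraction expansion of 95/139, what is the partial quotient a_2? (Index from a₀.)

2

95 = 0·139 + 95   →  a_0 = 0
139 = 1·95 + 44   →  a_1 = 1
95 = 2·44 + 7   →  a_2 = 2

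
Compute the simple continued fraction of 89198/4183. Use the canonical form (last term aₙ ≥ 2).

[21; 3, 11, 2, 14, 4]

89198 = 21*4183 + 1355
4183 = 3*1355 + 118
1355 = 11*118 + 57
118 = 2*57 + 4
57 = 14*4 + 1
4 = 4*1 + 0  (stop)
So 89198/4183 = [21; 3, 11, 2, 14, 4].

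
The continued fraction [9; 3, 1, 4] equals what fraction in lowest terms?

176/19

Using pₖ = aₖpₖ₋₁ + pₖ₋₂ and qₖ = aₖqₖ₋₁ + qₖ₋₂:
  k=0: a=9, p=9, q=1
  k=1: a=3, p=28, q=3
  k=2: a=1, p=37, q=4
  k=3: a=4, p=176, q=19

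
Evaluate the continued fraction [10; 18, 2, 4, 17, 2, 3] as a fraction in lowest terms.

Using pₖ = aₖpₖ₋₁ + pₖ₋₂ and qₖ = aₖqₖ₋₁ + qₖ₋₂:
  k=0: a=10, p=10, q=1
  k=1: a=18, p=181, q=18
  k=2: a=2, p=372, q=37
  k=3: a=4, p=1669, q=166
  k=4: a=17, p=28745, q=2859
  k=5: a=2, p=59159, q=5884
  k=6: a=3, p=206222, q=20511

206222/20511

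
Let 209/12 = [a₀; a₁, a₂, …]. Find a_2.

2

209 = 17·12 + 5   →  a_0 = 17
12 = 2·5 + 2   →  a_1 = 2
5 = 2·2 + 1   →  a_2 = 2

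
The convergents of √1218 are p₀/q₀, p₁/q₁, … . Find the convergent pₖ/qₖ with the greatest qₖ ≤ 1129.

24395/699

√1218 = [34; 1, 8, 1, 68, …] (period length 4).
Convergents:
  p_0/q_0 = 34/1
  p_1/q_1 = 35/1
  p_2/q_2 = 314/9
  p_3/q_3 = 349/10
  p_4/q_4 = 24046/689
  p_5/q_5 = 24395/699
  p_6/q_6 = 219206/6281
q_5 = 699 ≤ 1129 < 6281 = q_6, so the answer is 24395/699.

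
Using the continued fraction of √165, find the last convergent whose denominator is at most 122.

√165 = [12; 1, 5, 2, 5, 1, 24, …] (period length 6).
Convergents:
  p_0/q_0 = 12/1
  p_1/q_1 = 13/1
  p_2/q_2 = 77/6
  p_3/q_3 = 167/13
  p_4/q_4 = 912/71
  p_5/q_5 = 1079/84
  p_6/q_6 = 26808/2087
q_5 = 84 ≤ 122 < 2087 = q_6, so the answer is 1079/84.

1079/84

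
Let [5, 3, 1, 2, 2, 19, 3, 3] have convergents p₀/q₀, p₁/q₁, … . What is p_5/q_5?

2661/505

Using pₖ = aₖpₖ₋₁ + pₖ₋₂, qₖ = aₖqₖ₋₁ + qₖ₋₂ (with p₋₁=1, p₋₂=0, q₋₁=0, q₋₂=1):
  k=0: a=5, p=5, q=1
  k=1: a=3, p=16, q=3
  k=2: a=1, p=21, q=4
  k=3: a=2, p=58, q=11
  k=4: a=2, p=137, q=26
  k=5: a=19, p=2661, q=505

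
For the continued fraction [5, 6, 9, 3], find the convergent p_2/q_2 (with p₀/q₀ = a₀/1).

284/55

Using pₖ = aₖpₖ₋₁ + pₖ₋₂, qₖ = aₖqₖ₋₁ + qₖ₋₂ (with p₋₁=1, p₋₂=0, q₋₁=0, q₋₂=1):
  k=0: a=5, p=5, q=1
  k=1: a=6, p=31, q=6
  k=2: a=9, p=284, q=55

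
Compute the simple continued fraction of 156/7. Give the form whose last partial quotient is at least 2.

156 = 22×7 + 2
7 = 3×2 + 1
2 = 2×1 + 0  (stop)
So 156/7 = [22; 3, 2].

[22; 3, 2]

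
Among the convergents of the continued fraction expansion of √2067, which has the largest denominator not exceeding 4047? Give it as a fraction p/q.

115161/2533

√2067 = [45; 2, 6, 2, 90, …] (period length 4).
Convergents:
  p_0/q_0 = 45/1
  p_1/q_1 = 91/2
  p_2/q_2 = 591/13
  p_3/q_3 = 1273/28
  p_4/q_4 = 115161/2533
  p_5/q_5 = 231595/5094
q_4 = 2533 ≤ 4047 < 5094 = q_5, so the answer is 115161/2533.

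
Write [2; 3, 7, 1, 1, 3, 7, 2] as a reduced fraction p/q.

Fold from the inside: start with 2/1.
  7 + 1/2 = 15/2
  3 + 2/15 = 47/15
  1 + 15/47 = 62/47
  1 + 47/62 = 109/62
  7 + 62/109 = 825/109
  3 + 109/825 = 2584/825
  2 + 825/2584 = 5993/2584

5993/2584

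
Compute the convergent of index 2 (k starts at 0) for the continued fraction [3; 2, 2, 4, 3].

Using pₖ = aₖpₖ₋₁ + pₖ₋₂, qₖ = aₖqₖ₋₁ + qₖ₋₂ (with p₋₁=1, p₋₂=0, q₋₁=0, q₋₂=1):
  k=0: a=3, p=3, q=1
  k=1: a=2, p=7, q=2
  k=2: a=2, p=17, q=5

17/5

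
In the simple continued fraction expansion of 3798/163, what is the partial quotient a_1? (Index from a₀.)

3798 = 23·163 + 49   →  a_0 = 23
163 = 3·49 + 16   →  a_1 = 3

3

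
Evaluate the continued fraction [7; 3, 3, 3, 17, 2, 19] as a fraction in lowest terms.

167209/22896

Fold from the inside: start with 19/1.
  2 + 1/19 = 39/19
  17 + 19/39 = 682/39
  3 + 39/682 = 2085/682
  3 + 682/2085 = 6937/2085
  3 + 2085/6937 = 22896/6937
  7 + 6937/22896 = 167209/22896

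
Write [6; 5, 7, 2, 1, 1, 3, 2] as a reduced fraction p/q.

9639/1556

Using pₖ = aₖpₖ₋₁ + pₖ₋₂ and qₖ = aₖqₖ₋₁ + qₖ₋₂:
  k=0: a=6, p=6, q=1
  k=1: a=5, p=31, q=5
  k=2: a=7, p=223, q=36
  k=3: a=2, p=477, q=77
  k=4: a=1, p=700, q=113
  k=5: a=1, p=1177, q=190
  k=6: a=3, p=4231, q=683
  k=7: a=2, p=9639, q=1556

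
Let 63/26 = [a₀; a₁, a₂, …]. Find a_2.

2

63 = 2·26 + 11   →  a_0 = 2
26 = 2·11 + 4   →  a_1 = 2
11 = 2·4 + 3   →  a_2 = 2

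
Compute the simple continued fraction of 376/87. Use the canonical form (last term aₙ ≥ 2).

376 = 4*87 + 28
87 = 3*28 + 3
28 = 9*3 + 1
3 = 3*1 + 0  (stop)
So 376/87 = [4; 3, 9, 3].

[4; 3, 9, 3]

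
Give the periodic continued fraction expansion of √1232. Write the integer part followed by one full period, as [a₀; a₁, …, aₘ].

[35; 10, 70]

a₀ = ⌊√1232⌋ = 35.
With m₀=0, d₀=1 and mₖ₊₁ = dₖaₖ − mₖ, dₖ₊₁ = (n − mₖ₊₁²)/dₖ, aₖ₊₁ = ⌊(a₀+mₖ₊₁)/dₖ₊₁⌋:
  k=1: m=35, d=7, a=10
  k=2: m=35, d=1, a=70
d=1 and a=2a₀=70 at k=2, so the next step gives (m, d) = (35, 7) again — its k=1 value — and the period has length 2.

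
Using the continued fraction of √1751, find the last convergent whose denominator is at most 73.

2427/58

√1751 = [41; 1, 5, 2, 4, 2, 5, 1, 82, …] (period length 8).
Convergents:
  p_0/q_0 = 41/1
  p_1/q_1 = 42/1
  p_2/q_2 = 251/6
  p_3/q_3 = 544/13
  p_4/q_4 = 2427/58
  p_5/q_5 = 5398/129
q_4 = 58 ≤ 73 < 129 = q_5, so the answer is 2427/58.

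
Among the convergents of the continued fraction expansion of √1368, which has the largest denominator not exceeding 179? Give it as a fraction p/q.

√1368 = [36; 1, 72, …] (period length 2).
Convergents:
  p_0/q_0 = 36/1
  p_1/q_1 = 37/1
  p_2/q_2 = 2700/73
  p_3/q_3 = 2737/74
  p_4/q_4 = 199764/5401
q_3 = 74 ≤ 179 < 5401 = q_4, so the answer is 2737/74.

2737/74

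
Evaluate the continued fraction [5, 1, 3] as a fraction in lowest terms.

Using pₖ = aₖpₖ₋₁ + pₖ₋₂ and qₖ = aₖqₖ₋₁ + qₖ₋₂:
  k=0: a=5, p=5, q=1
  k=1: a=1, p=6, q=1
  k=2: a=3, p=23, q=4

23/4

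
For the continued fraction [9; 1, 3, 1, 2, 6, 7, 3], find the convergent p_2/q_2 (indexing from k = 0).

Using pₖ = aₖpₖ₋₁ + pₖ₋₂, qₖ = aₖqₖ₋₁ + qₖ₋₂ (with p₋₁=1, p₋₂=0, q₋₁=0, q₋₂=1):
  k=0: a=9, p=9, q=1
  k=1: a=1, p=10, q=1
  k=2: a=3, p=39, q=4

39/4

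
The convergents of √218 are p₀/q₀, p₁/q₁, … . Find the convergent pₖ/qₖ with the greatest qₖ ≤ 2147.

√218 = [14; 1, 3, 3, 1, 28, …] (period length 5).
Convergents:
  p_0/q_0 = 14/1
  p_1/q_1 = 15/1
  p_2/q_2 = 59/4
  p_3/q_3 = 192/13
  p_4/q_4 = 251/17
  p_5/q_5 = 7220/489
  p_6/q_6 = 7471/506
  p_7/q_7 = 29633/2007
  p_8/q_8 = 96370/6527
q_7 = 2007 ≤ 2147 < 6527 = q_8, so the answer is 29633/2007.

29633/2007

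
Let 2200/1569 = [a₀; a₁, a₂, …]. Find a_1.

2

2200 = 1·1569 + 631   →  a_0 = 1
1569 = 2·631 + 307   →  a_1 = 2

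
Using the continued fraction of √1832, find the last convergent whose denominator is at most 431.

√1832 = [42; 1, 4, 21, 4, 1, 84, …] (period length 6).
Convergents:
  p_0/q_0 = 42/1
  p_1/q_1 = 43/1
  p_2/q_2 = 214/5
  p_3/q_3 = 4537/106
  p_4/q_4 = 18362/429
  p_5/q_5 = 22899/535
q_4 = 429 ≤ 431 < 535 = q_5, so the answer is 18362/429.

18362/429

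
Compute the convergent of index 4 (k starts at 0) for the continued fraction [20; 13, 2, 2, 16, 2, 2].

22062/1099

Using pₖ = aₖpₖ₋₁ + pₖ₋₂, qₖ = aₖqₖ₋₁ + qₖ₋₂ (with p₋₁=1, p₋₂=0, q₋₁=0, q₋₂=1):
  k=0: a=20, p=20, q=1
  k=1: a=13, p=261, q=13
  k=2: a=2, p=542, q=27
  k=3: a=2, p=1345, q=67
  k=4: a=16, p=22062, q=1099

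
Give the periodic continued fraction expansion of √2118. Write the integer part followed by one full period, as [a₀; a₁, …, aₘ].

[46; 46, 92]

a₀ = ⌊√2118⌋ = 46.
With m₀=0, d₀=1 and mₖ₊₁ = dₖaₖ − mₖ, dₖ₊₁ = (n − mₖ₊₁²)/dₖ, aₖ₊₁ = ⌊(a₀+mₖ₊₁)/dₖ₊₁⌋:
  k=1: m=46, d=2, a=46
  k=2: m=46, d=1, a=92
d=1 and a=2a₀=92 at k=2, so the next step gives (m, d) = (46, 2) again — its k=1 value — and the period has length 2.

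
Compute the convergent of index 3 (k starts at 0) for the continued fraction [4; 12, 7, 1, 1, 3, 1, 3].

Using pₖ = aₖpₖ₋₁ + pₖ₋₂, qₖ = aₖqₖ₋₁ + qₖ₋₂ (with p₋₁=1, p₋₂=0, q₋₁=0, q₋₂=1):
  k=0: a=4, p=4, q=1
  k=1: a=12, p=49, q=12
  k=2: a=7, p=347, q=85
  k=3: a=1, p=396, q=97

396/97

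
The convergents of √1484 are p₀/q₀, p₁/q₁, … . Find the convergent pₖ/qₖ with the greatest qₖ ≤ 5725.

131401/3411

√1484 = [38; 1, 1, 10, 1, 1, 76, …] (period length 6).
Convergents:
  p_0/q_0 = 38/1
  p_1/q_1 = 39/1
  p_2/q_2 = 77/2
  p_3/q_3 = 809/21
  p_4/q_4 = 886/23
  p_5/q_5 = 1695/44
  p_6/q_6 = 129706/3367
  p_7/q_7 = 131401/3411
  p_8/q_8 = 261107/6778
q_7 = 3411 ≤ 5725 < 6778 = q_8, so the answer is 131401/3411.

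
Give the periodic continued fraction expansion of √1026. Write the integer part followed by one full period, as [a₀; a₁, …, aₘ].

a₀ = ⌊√1026⌋ = 32.
With m₀=0, d₀=1 and mₖ₊₁ = dₖaₖ − mₖ, dₖ₊₁ = (n − mₖ₊₁²)/dₖ, aₖ₊₁ = ⌊(a₀+mₖ₊₁)/dₖ₊₁⌋:
  k=1: m=32, d=2, a=32
  k=2: m=32, d=1, a=64
d=1 and a=2a₀=64 at k=2, so the next step gives (m, d) = (32, 2) again — its k=1 value — and the period has length 2.

[32; 32, 64]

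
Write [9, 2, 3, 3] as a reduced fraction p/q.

217/23

Fold from the inside: start with 3/1.
  3 + 1/3 = 10/3
  2 + 3/10 = 23/10
  9 + 10/23 = 217/23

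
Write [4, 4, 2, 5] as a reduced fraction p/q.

207/49

Fold from the inside: start with 5/1.
  2 + 1/5 = 11/5
  4 + 5/11 = 49/11
  4 + 11/49 = 207/49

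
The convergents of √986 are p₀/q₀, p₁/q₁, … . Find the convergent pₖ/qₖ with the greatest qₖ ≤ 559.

√986 = [31; 2, 2, 62, …] (period length 3).
Convergents:
  p_0/q_0 = 31/1
  p_1/q_1 = 63/2
  p_2/q_2 = 157/5
  p_3/q_3 = 9797/312
  p_4/q_4 = 19751/629
q_3 = 312 ≤ 559 < 629 = q_4, so the answer is 9797/312.

9797/312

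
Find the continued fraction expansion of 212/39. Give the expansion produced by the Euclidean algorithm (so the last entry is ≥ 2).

212 = 5·39 + 17
39 = 2·17 + 5
17 = 3·5 + 2
5 = 2·2 + 1
2 = 2·1 + 0  (stop)
So 212/39 = [5; 2, 3, 2, 2].

[5; 2, 3, 2, 2]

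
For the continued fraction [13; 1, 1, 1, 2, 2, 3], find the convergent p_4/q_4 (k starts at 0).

109/8

Using pₖ = aₖpₖ₋₁ + pₖ₋₂, qₖ = aₖqₖ₋₁ + qₖ₋₂ (with p₋₁=1, p₋₂=0, q₋₁=0, q₋₂=1):
  k=0: a=13, p=13, q=1
  k=1: a=1, p=14, q=1
  k=2: a=1, p=27, q=2
  k=3: a=1, p=41, q=3
  k=4: a=2, p=109, q=8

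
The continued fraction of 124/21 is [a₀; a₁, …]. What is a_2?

124 = 5·21 + 19   →  a_0 = 5
21 = 1·19 + 2   →  a_1 = 1
19 = 9·2 + 1   →  a_2 = 9

9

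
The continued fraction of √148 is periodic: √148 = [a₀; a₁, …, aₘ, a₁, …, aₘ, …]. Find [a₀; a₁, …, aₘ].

a₀ = ⌊√148⌋ = 12.

[12; 6, 24]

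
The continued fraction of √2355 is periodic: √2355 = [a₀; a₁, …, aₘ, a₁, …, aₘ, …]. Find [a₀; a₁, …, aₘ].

[48; 1, 1, 8, 3, 8, 1, 1, 96]

a₀ = ⌊√2355⌋ = 48.
With m₀=0, d₀=1 and mₖ₊₁ = dₖaₖ − mₖ, dₖ₊₁ = (n − mₖ₊₁²)/dₖ, aₖ₊₁ = ⌊(a₀+mₖ₊₁)/dₖ₊₁⌋:
  k=1: m=48, d=51, a=1
  k=2: m=3, d=46, a=1
  k=3: m=43, d=11, a=8
  k=4: m=45, d=30, a=3
  k=5: m=45, d=11, a=8
  k=6: m=43, d=46, a=1
  k=7: m=3, d=51, a=1
  k=8: m=48, d=1, a=96
d=1 and a=2a₀=96 at k=8, so the next step gives (m, d) = (48, 51) again — its k=1 value — and the period has length 8.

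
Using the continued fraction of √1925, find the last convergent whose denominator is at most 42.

√1925 = [43; 1, 6, 1, 86, …] (period length 4).
Convergents:
  p_0/q_0 = 43/1
  p_1/q_1 = 44/1
  p_2/q_2 = 307/7
  p_3/q_3 = 351/8
  p_4/q_4 = 30493/695
q_3 = 8 ≤ 42 < 695 = q_4, so the answer is 351/8.

351/8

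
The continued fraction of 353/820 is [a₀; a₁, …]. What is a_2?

3

353 = 0·820 + 353   →  a_0 = 0
820 = 2·353 + 114   →  a_1 = 2
353 = 3·114 + 11   →  a_2 = 3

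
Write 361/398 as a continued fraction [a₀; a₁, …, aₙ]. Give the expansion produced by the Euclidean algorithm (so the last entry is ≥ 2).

361 = 0*398 + 361
398 = 1*361 + 37
361 = 9*37 + 28
37 = 1*28 + 9
28 = 3*9 + 1
9 = 9*1 + 0  (stop)
So 361/398 = [0; 1, 9, 1, 3, 9].

[0; 1, 9, 1, 3, 9]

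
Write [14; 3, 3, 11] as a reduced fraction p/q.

1616/113

Fold from the inside: start with 11/1.
  3 + 1/11 = 34/11
  3 + 11/34 = 113/34
  14 + 34/113 = 1616/113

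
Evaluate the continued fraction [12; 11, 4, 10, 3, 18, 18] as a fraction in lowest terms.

5710789/472398

Using pₖ = aₖpₖ₋₁ + pₖ₋₂ and qₖ = aₖqₖ₋₁ + qₖ₋₂:
  k=0: a=12, p=12, q=1
  k=1: a=11, p=133, q=11
  k=2: a=4, p=544, q=45
  k=3: a=10, p=5573, q=461
  k=4: a=3, p=17263, q=1428
  k=5: a=18, p=316307, q=26165
  k=6: a=18, p=5710789, q=472398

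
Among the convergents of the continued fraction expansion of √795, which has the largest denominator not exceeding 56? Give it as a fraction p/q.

√795 = [28; 5, 9, 5, 56, …] (period length 4).
Convergents:
  p_0/q_0 = 28/1
  p_1/q_1 = 141/5
  p_2/q_2 = 1297/46
  p_3/q_3 = 6626/235
q_2 = 46 ≤ 56 < 235 = q_3, so the answer is 1297/46.

1297/46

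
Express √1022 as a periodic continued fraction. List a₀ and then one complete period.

a₀ = ⌊√1022⌋ = 31.
With m₀=0, d₀=1 and mₖ₊₁ = dₖaₖ − mₖ, dₖ₊₁ = (n − mₖ₊₁²)/dₖ, aₖ₊₁ = ⌊(a₀+mₖ₊₁)/dₖ₊₁⌋:
  k=1: m=31, d=61, a=1
  k=2: m=30, d=2, a=30
  k=3: m=30, d=61, a=1
  k=4: m=31, d=1, a=62
d=1 and a=2a₀=62 at k=4, so the next step gives (m, d) = (31, 61) again — its k=1 value — and the period has length 4.

[31; 1, 30, 1, 62]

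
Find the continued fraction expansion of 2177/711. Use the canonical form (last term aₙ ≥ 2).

2177 = 3*711 + 44
711 = 16*44 + 7
44 = 6*7 + 2
7 = 3*2 + 1
2 = 2*1 + 0  (stop)
So 2177/711 = [3; 16, 6, 3, 2].

[3; 16, 6, 3, 2]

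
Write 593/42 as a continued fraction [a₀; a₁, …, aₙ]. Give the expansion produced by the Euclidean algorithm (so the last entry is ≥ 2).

[14; 8, 2, 2]

593 = 14×42 + 5
42 = 8×5 + 2
5 = 2×2 + 1
2 = 2×1 + 0  (stop)
So 593/42 = [14; 8, 2, 2].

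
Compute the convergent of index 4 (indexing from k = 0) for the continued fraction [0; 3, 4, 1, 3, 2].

Using pₖ = aₖpₖ₋₁ + pₖ₋₂, qₖ = aₖqₖ₋₁ + qₖ₋₂ (with p₋₁=1, p₋₂=0, q₋₁=0, q₋₂=1):
  k=0: a=0, p=0, q=1
  k=1: a=3, p=1, q=3
  k=2: a=4, p=4, q=13
  k=3: a=1, p=5, q=16
  k=4: a=3, p=19, q=61

19/61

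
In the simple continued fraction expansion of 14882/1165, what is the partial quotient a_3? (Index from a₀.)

2

14882 = 12·1165 + 902   →  a_0 = 12
1165 = 1·902 + 263   →  a_1 = 1
902 = 3·263 + 113   →  a_2 = 3
263 = 2·113 + 37   →  a_3 = 2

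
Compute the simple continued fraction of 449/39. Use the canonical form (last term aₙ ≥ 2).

[11; 1, 1, 19]

449 = 11*39 + 20
39 = 1*20 + 19
20 = 1*19 + 1
19 = 19*1 + 0  (stop)
So 449/39 = [11; 1, 1, 19].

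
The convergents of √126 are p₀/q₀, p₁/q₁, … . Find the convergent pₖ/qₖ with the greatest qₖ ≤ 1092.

9979/889

√126 = [11; 4, 2, 4, 22, …] (period length 4).
Convergents:
  p_0/q_0 = 11/1
  p_1/q_1 = 45/4
  p_2/q_2 = 101/9
  p_3/q_3 = 449/40
  p_4/q_4 = 9979/889
  p_5/q_5 = 40365/3596
q_4 = 889 ≤ 1092 < 3596 = q_5, so the answer is 9979/889.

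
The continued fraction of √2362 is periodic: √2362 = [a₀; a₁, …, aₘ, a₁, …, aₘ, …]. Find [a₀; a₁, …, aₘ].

[48; 1, 1, 1, 1, 96]

a₀ = ⌊√2362⌋ = 48.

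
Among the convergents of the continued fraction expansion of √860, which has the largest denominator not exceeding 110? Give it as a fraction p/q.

1261/43

√860 = [29; 3, 14, 3, 58, …] (period length 4).
Convergents:
  p_0/q_0 = 29/1
  p_1/q_1 = 88/3
  p_2/q_2 = 1261/43
  p_3/q_3 = 3871/132
q_2 = 43 ≤ 110 < 132 = q_3, so the answer is 1261/43.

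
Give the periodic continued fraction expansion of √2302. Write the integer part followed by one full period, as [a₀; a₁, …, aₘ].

a₀ = ⌊√2302⌋ = 47.
With m₀=0, d₀=1 and mₖ₊₁ = dₖaₖ − mₖ, dₖ₊₁ = (n − mₖ₊₁²)/dₖ, aₖ₊₁ = ⌊(a₀+mₖ₊₁)/dₖ₊₁⌋:
  k=1: m=47, d=93, a=1
  k=2: m=46, d=2, a=46
  k=3: m=46, d=93, a=1
  k=4: m=47, d=1, a=94
d=1 and a=2a₀=94 at k=4, so the next step gives (m, d) = (47, 93) again — its k=1 value — and the period has length 4.

[47; 1, 46, 1, 94]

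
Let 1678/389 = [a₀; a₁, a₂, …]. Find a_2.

1678 = 4·389 + 122   →  a_0 = 4
389 = 3·122 + 23   →  a_1 = 3
122 = 5·23 + 7   →  a_2 = 5

5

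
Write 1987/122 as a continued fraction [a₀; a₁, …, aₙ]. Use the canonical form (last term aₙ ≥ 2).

[16; 3, 2, 17]

1987 = 16*122 + 35
122 = 3*35 + 17
35 = 2*17 + 1
17 = 17*1 + 0  (stop)
So 1987/122 = [16; 3, 2, 17].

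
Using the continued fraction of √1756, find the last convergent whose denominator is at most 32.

880/21

√1756 = [41; 1, 9, 2, 20, 2, 9, 1, 82, …] (period length 8).
Convergents:
  p_0/q_0 = 41/1
  p_1/q_1 = 42/1
  p_2/q_2 = 419/10
  p_3/q_3 = 880/21
  p_4/q_4 = 18019/430
q_3 = 21 ≤ 32 < 430 = q_4, so the answer is 880/21.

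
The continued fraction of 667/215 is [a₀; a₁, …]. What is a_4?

667 = 3·215 + 22   →  a_0 = 3
215 = 9·22 + 17   →  a_1 = 9
22 = 1·17 + 5   →  a_2 = 1
17 = 3·5 + 2   →  a_3 = 3
5 = 2·2 + 1   →  a_4 = 2

2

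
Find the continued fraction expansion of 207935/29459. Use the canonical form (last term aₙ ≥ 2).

207935 = 7×29459 + 1722
29459 = 17×1722 + 185
1722 = 9×185 + 57
185 = 3×57 + 14
57 = 4×14 + 1
14 = 14×1 + 0  (stop)
So 207935/29459 = [7; 17, 9, 3, 4, 14].

[7; 17, 9, 3, 4, 14]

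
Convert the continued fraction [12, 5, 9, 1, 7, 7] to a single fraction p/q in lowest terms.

Fold from the inside: start with 7/1.
  7 + 1/7 = 50/7
  1 + 7/50 = 57/50
  9 + 50/57 = 563/57
  5 + 57/563 = 2872/563
  12 + 563/2872 = 35027/2872

35027/2872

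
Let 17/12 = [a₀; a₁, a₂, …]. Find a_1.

17 = 1·12 + 5   →  a_0 = 1
12 = 2·5 + 2   →  a_1 = 2

2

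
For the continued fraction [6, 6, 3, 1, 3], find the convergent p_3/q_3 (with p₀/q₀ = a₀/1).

Using pₖ = aₖpₖ₋₁ + pₖ₋₂, qₖ = aₖqₖ₋₁ + qₖ₋₂ (with p₋₁=1, p₋₂=0, q₋₁=0, q₋₂=1):
  k=0: a=6, p=6, q=1
  k=1: a=6, p=37, q=6
  k=2: a=3, p=117, q=19
  k=3: a=1, p=154, q=25

154/25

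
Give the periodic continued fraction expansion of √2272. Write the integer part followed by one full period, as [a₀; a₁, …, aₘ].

[47; 1, 1, 1, 94]

a₀ = ⌊√2272⌋ = 47.
With m₀=0, d₀=1 and mₖ₊₁ = dₖaₖ − mₖ, dₖ₊₁ = (n − mₖ₊₁²)/dₖ, aₖ₊₁ = ⌊(a₀+mₖ₊₁)/dₖ₊₁⌋:
  k=1: m=47, d=63, a=1
  k=2: m=16, d=32, a=1
  k=3: m=16, d=63, a=1
  k=4: m=47, d=1, a=94
d=1 and a=2a₀=94 at k=4, so the next step gives (m, d) = (47, 63) again — its k=1 value — and the period has length 4.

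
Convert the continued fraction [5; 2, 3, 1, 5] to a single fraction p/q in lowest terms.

283/52

Using pₖ = aₖpₖ₋₁ + pₖ₋₂ and qₖ = aₖqₖ₋₁ + qₖ₋₂:
  k=0: a=5, p=5, q=1
  k=1: a=2, p=11, q=2
  k=2: a=3, p=38, q=7
  k=3: a=1, p=49, q=9
  k=4: a=5, p=283, q=52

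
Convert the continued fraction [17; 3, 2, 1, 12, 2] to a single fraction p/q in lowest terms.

4567/264

Using pₖ = aₖpₖ₋₁ + pₖ₋₂ and qₖ = aₖqₖ₋₁ + qₖ₋₂:
  k=0: a=17, p=17, q=1
  k=1: a=3, p=52, q=3
  k=2: a=2, p=121, q=7
  k=3: a=1, p=173, q=10
  k=4: a=12, p=2197, q=127
  k=5: a=2, p=4567, q=264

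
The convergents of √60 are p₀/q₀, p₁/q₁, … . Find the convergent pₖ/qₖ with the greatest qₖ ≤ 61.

457/59

√60 = [7; 1, 2, 1, 14, …] (period length 4).
Convergents:
  p_0/q_0 = 7/1
  p_1/q_1 = 8/1
  p_2/q_2 = 23/3
  p_3/q_3 = 31/4
  p_4/q_4 = 457/59
  p_5/q_5 = 488/63
q_4 = 59 ≤ 61 < 63 = q_5, so the answer is 457/59.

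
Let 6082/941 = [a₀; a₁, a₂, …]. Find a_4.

6082 = 6·941 + 436   →  a_0 = 6
941 = 2·436 + 69   →  a_1 = 2
436 = 6·69 + 22   →  a_2 = 6
69 = 3·22 + 3   →  a_3 = 3
22 = 7·3 + 1   →  a_4 = 7

7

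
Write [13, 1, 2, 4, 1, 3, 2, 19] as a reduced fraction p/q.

36726/2683

Fold from the inside: start with 19/1.
  2 + 1/19 = 39/19
  3 + 19/39 = 136/39
  1 + 39/136 = 175/136
  4 + 136/175 = 836/175
  2 + 175/836 = 1847/836
  1 + 836/1847 = 2683/1847
  13 + 1847/2683 = 36726/2683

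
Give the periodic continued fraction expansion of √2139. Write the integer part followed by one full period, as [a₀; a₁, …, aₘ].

a₀ = ⌊√2139⌋ = 46.
With m₀=0, d₀=1 and mₖ₊₁ = dₖaₖ − mₖ, dₖ₊₁ = (n − mₖ₊₁²)/dₖ, aₖ₊₁ = ⌊(a₀+mₖ₊₁)/dₖ₊₁⌋:
  k=1: m=46, d=23, a=4
  k=2: m=46, d=1, a=92
d=1 and a=2a₀=92 at k=2, so the next step gives (m, d) = (46, 23) again — its k=1 value — and the period has length 2.

[46; 4, 92]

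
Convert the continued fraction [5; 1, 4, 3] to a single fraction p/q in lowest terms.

Fold from the inside: start with 3/1.
  4 + 1/3 = 13/3
  1 + 3/13 = 16/13
  5 + 13/16 = 93/16

93/16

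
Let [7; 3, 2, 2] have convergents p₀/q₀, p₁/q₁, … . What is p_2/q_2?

Using pₖ = aₖpₖ₋₁ + pₖ₋₂, qₖ = aₖqₖ₋₁ + qₖ₋₂ (with p₋₁=1, p₋₂=0, q₋₁=0, q₋₂=1):
  k=0: a=7, p=7, q=1
  k=1: a=3, p=22, q=3
  k=2: a=2, p=51, q=7

51/7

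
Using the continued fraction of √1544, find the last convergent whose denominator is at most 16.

√1544 = [39; 3, 2, 2, 9, 2, 2, 3, 78, …] (period length 8).
Convergents:
  p_0/q_0 = 39/1
  p_1/q_1 = 118/3
  p_2/q_2 = 275/7
  p_3/q_3 = 668/17
q_2 = 7 ≤ 16 < 17 = q_3, so the answer is 275/7.

275/7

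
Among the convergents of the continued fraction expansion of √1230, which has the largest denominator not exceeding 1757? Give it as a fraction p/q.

34405/981

√1230 = [35; 14, 70, …] (period length 2).
Convergents:
  p_0/q_0 = 35/1
  p_1/q_1 = 491/14
  p_2/q_2 = 34405/981
  p_3/q_3 = 482161/13748
q_2 = 981 ≤ 1757 < 13748 = q_3, so the answer is 34405/981.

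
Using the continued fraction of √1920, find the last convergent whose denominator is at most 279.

10341/236

√1920 = [43; 1, 4, 2, 21, 2, 4, 1, 86, …] (period length 8).
Convergents:
  p_0/q_0 = 43/1
  p_1/q_1 = 44/1
  p_2/q_2 = 219/5
  p_3/q_3 = 482/11
  p_4/q_4 = 10341/236
  p_5/q_5 = 21164/483
q_4 = 236 ≤ 279 < 483 = q_5, so the answer is 10341/236.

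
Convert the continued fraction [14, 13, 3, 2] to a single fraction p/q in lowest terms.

Fold from the inside: start with 2/1.
  3 + 1/2 = 7/2
  13 + 2/7 = 93/7
  14 + 7/93 = 1309/93

1309/93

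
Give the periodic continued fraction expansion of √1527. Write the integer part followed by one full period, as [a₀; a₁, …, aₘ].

[39; 13, 78]

a₀ = ⌊√1527⌋ = 39.
With m₀=0, d₀=1 and mₖ₊₁ = dₖaₖ − mₖ, dₖ₊₁ = (n − mₖ₊₁²)/dₖ, aₖ₊₁ = ⌊(a₀+mₖ₊₁)/dₖ₊₁⌋:
  k=1: m=39, d=6, a=13
  k=2: m=39, d=1, a=78
d=1 and a=2a₀=78 at k=2, so the next step gives (m, d) = (39, 6) again — its k=1 value — and the period has length 2.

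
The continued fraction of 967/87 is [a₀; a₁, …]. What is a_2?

1

967 = 11·87 + 10   →  a_0 = 11
87 = 8·10 + 7   →  a_1 = 8
10 = 1·7 + 3   →  a_2 = 1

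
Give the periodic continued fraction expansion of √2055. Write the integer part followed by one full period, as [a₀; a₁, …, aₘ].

[45; 3, 90]

a₀ = ⌊√2055⌋ = 45.
With m₀=0, d₀=1 and mₖ₊₁ = dₖaₖ − mₖ, dₖ₊₁ = (n − mₖ₊₁²)/dₖ, aₖ₊₁ = ⌊(a₀+mₖ₊₁)/dₖ₊₁⌋:
  k=1: m=45, d=30, a=3
  k=2: m=45, d=1, a=90
d=1 and a=2a₀=90 at k=2, so the next step gives (m, d) = (45, 30) again — its k=1 value — and the period has length 2.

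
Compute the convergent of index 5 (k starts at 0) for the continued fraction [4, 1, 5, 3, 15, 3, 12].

Using pₖ = aₖpₖ₋₁ + pₖ₋₂, qₖ = aₖqₖ₋₁ + qₖ₋₂ (with p₋₁=1, p₋₂=0, q₋₁=0, q₋₂=1):
  k=0: a=4, p=4, q=1
  k=1: a=1, p=5, q=1
  k=2: a=5, p=29, q=6
  k=3: a=3, p=92, q=19
  k=4: a=15, p=1409, q=291
  k=5: a=3, p=4319, q=892

4319/892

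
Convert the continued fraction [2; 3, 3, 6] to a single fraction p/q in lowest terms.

145/63

Fold from the inside: start with 6/1.
  3 + 1/6 = 19/6
  3 + 6/19 = 63/19
  2 + 19/63 = 145/63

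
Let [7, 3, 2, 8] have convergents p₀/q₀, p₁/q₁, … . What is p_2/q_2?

Using pₖ = aₖpₖ₋₁ + pₖ₋₂, qₖ = aₖqₖ₋₁ + qₖ₋₂ (with p₋₁=1, p₋₂=0, q₋₁=0, q₋₂=1):
  k=0: a=7, p=7, q=1
  k=1: a=3, p=22, q=3
  k=2: a=2, p=51, q=7

51/7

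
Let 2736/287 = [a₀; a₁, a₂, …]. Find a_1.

1

2736 = 9·287 + 153   →  a_0 = 9
287 = 1·153 + 134   →  a_1 = 1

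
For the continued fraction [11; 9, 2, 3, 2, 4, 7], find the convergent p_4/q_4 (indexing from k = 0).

1677/151

Using pₖ = aₖpₖ₋₁ + pₖ₋₂, qₖ = aₖqₖ₋₁ + qₖ₋₂ (with p₋₁=1, p₋₂=0, q₋₁=0, q₋₂=1):
  k=0: a=11, p=11, q=1
  k=1: a=9, p=100, q=9
  k=2: a=2, p=211, q=19
  k=3: a=3, p=733, q=66
  k=4: a=2, p=1677, q=151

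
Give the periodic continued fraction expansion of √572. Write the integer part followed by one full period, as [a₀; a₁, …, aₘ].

a₀ = ⌊√572⌋ = 23.
With m₀=0, d₀=1 and mₖ₊₁ = dₖaₖ − mₖ, dₖ₊₁ = (n − mₖ₊₁²)/dₖ, aₖ₊₁ = ⌊(a₀+mₖ₊₁)/dₖ₊₁⌋:
  k=1: m=23, d=43, a=1
  k=2: m=20, d=4, a=10
  k=3: m=20, d=43, a=1
  k=4: m=23, d=1, a=46
d=1 and a=2a₀=46 at k=4, so the next step gives (m, d) = (23, 43) again — its k=1 value — and the period has length 4.

[23; 1, 10, 1, 46]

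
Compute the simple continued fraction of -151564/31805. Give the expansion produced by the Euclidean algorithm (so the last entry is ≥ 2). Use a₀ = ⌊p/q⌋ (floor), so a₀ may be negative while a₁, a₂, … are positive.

[-5; 4, 3, 1, 4, 8, 3, 15]

-151564 = -5*31805 + 7461
31805 = 4*7461 + 1961
7461 = 3*1961 + 1578
1961 = 1*1578 + 383
1578 = 4*383 + 46
383 = 8*46 + 15
46 = 3*15 + 1
15 = 15*1 + 0  (stop)
So -151564/31805 = [-5; 4, 3, 1, 4, 8, 3, 15].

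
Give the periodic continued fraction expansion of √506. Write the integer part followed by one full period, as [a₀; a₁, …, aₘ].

[22; 2, 44]

a₀ = ⌊√506⌋ = 22.
With m₀=0, d₀=1 and mₖ₊₁ = dₖaₖ − mₖ, dₖ₊₁ = (n − mₖ₊₁²)/dₖ, aₖ₊₁ = ⌊(a₀+mₖ₊₁)/dₖ₊₁⌋:
  k=1: m=22, d=22, a=2
  k=2: m=22, d=1, a=44
d=1 and a=2a₀=44 at k=2, so the next step gives (m, d) = (22, 22) again — its k=1 value — and the period has length 2.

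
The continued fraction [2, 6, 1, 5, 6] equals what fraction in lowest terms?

543/253

Using pₖ = aₖpₖ₋₁ + pₖ₋₂ and qₖ = aₖqₖ₋₁ + qₖ₋₂:
  k=0: a=2, p=2, q=1
  k=1: a=6, p=13, q=6
  k=2: a=1, p=15, q=7
  k=3: a=5, p=88, q=41
  k=4: a=6, p=543, q=253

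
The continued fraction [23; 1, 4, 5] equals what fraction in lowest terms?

Using pₖ = aₖpₖ₋₁ + pₖ₋₂ and qₖ = aₖqₖ₋₁ + qₖ₋₂:
  k=0: a=23, p=23, q=1
  k=1: a=1, p=24, q=1
  k=2: a=4, p=119, q=5
  k=3: a=5, p=619, q=26

619/26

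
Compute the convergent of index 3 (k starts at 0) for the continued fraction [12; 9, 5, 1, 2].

666/55

Using pₖ = aₖpₖ₋₁ + pₖ₋₂, qₖ = aₖqₖ₋₁ + qₖ₋₂ (with p₋₁=1, p₋₂=0, q₋₁=0, q₋₂=1):
  k=0: a=12, p=12, q=1
  k=1: a=9, p=109, q=9
  k=2: a=5, p=557, q=46
  k=3: a=1, p=666, q=55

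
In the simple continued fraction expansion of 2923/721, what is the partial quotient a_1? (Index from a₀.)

2923 = 4·721 + 39   →  a_0 = 4
721 = 18·39 + 19   →  a_1 = 18

18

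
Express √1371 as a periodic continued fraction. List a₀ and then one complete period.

[37; 37, 74]

a₀ = ⌊√1371⌋ = 37.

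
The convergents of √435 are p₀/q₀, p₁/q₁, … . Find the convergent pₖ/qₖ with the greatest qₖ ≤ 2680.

√435 = [20; 1, 5, 1, 40, …] (period length 4).
Convergents:
  p_0/q_0 = 20/1
  p_1/q_1 = 21/1
  p_2/q_2 = 125/6
  p_3/q_3 = 146/7
  p_4/q_4 = 5965/286
  p_5/q_5 = 6111/293
  p_6/q_6 = 36520/1751
  p_7/q_7 = 42631/2044
  p_8/q_8 = 1741760/83511
q_7 = 2044 ≤ 2680 < 83511 = q_8, so the answer is 42631/2044.

42631/2044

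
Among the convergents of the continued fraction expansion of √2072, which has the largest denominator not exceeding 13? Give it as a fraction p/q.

√2072 = [45; 1, 1, 12, 1, 1, 90, …] (period length 6).
Convergents:
  p_0/q_0 = 45/1
  p_1/q_1 = 46/1
  p_2/q_2 = 91/2
  p_3/q_3 = 1138/25
q_2 = 2 ≤ 13 < 25 = q_3, so the answer is 91/2.

91/2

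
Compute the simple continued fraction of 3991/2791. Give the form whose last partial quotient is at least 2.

3991 = 1×2791 + 1200
2791 = 2×1200 + 391
1200 = 3×391 + 27
391 = 14×27 + 13
27 = 2×13 + 1
13 = 13×1 + 0  (stop)
So 3991/2791 = [1; 2, 3, 14, 2, 13].

[1; 2, 3, 14, 2, 13]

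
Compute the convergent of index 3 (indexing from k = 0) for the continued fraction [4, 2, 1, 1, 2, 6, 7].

22/5

Using pₖ = aₖpₖ₋₁ + pₖ₋₂, qₖ = aₖqₖ₋₁ + qₖ₋₂ (with p₋₁=1, p₋₂=0, q₋₁=0, q₋₂=1):
  k=0: a=4, p=4, q=1
  k=1: a=2, p=9, q=2
  k=2: a=1, p=13, q=3
  k=3: a=1, p=22, q=5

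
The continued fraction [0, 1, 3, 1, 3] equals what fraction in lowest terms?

Fold from the inside: start with 3/1.
  1 + 1/3 = 4/3
  3 + 3/4 = 15/4
  1 + 4/15 = 19/15
  0 + 15/19 = 15/19

15/19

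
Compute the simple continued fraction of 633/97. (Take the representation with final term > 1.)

[6; 1, 1, 9, 5]

633 = 6*97 + 51
97 = 1*51 + 46
51 = 1*46 + 5
46 = 9*5 + 1
5 = 5*1 + 0  (stop)
So 633/97 = [6; 1, 1, 9, 5].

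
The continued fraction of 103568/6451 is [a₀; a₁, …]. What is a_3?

103568 = 16·6451 + 352   →  a_0 = 16
6451 = 18·352 + 115   →  a_1 = 18
352 = 3·115 + 7   →  a_2 = 3
115 = 16·7 + 3   →  a_3 = 16

16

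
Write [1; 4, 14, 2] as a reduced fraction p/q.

147/118

Fold from the inside: start with 2/1.
  14 + 1/2 = 29/2
  4 + 2/29 = 118/29
  1 + 29/118 = 147/118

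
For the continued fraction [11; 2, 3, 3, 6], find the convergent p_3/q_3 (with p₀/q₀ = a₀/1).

263/23

Using pₖ = aₖpₖ₋₁ + pₖ₋₂, qₖ = aₖqₖ₋₁ + qₖ₋₂ (with p₋₁=1, p₋₂=0, q₋₁=0, q₋₂=1):
  k=0: a=11, p=11, q=1
  k=1: a=2, p=23, q=2
  k=2: a=3, p=80, q=7
  k=3: a=3, p=263, q=23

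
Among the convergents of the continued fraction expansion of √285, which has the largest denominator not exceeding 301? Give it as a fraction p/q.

√285 = [16; 1, 7, 2, 7, 1, 32, …] (period length 6).
Convergents:
  p_0/q_0 = 16/1
  p_1/q_1 = 17/1
  p_2/q_2 = 135/8
  p_3/q_3 = 287/17
  p_4/q_4 = 2144/127
  p_5/q_5 = 2431/144
  p_6/q_6 = 79936/4735
q_5 = 144 ≤ 301 < 4735 = q_6, so the answer is 2431/144.

2431/144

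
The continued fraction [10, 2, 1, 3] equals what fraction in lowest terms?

114/11

Fold from the inside: start with 3/1.
  1 + 1/3 = 4/3
  2 + 3/4 = 11/4
  10 + 4/11 = 114/11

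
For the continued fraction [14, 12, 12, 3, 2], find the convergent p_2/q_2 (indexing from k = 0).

2042/145

Using pₖ = aₖpₖ₋₁ + pₖ₋₂, qₖ = aₖqₖ₋₁ + qₖ₋₂ (with p₋₁=1, p₋₂=0, q₋₁=0, q₋₂=1):
  k=0: a=14, p=14, q=1
  k=1: a=12, p=169, q=12
  k=2: a=12, p=2042, q=145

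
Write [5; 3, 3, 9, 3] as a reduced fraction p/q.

Fold from the inside: start with 3/1.
  9 + 1/3 = 28/3
  3 + 3/28 = 87/28
  3 + 28/87 = 289/87
  5 + 87/289 = 1532/289

1532/289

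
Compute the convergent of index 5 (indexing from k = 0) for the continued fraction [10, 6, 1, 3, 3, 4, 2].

3846/379

Using pₖ = aₖpₖ₋₁ + pₖ₋₂, qₖ = aₖqₖ₋₁ + qₖ₋₂ (with p₋₁=1, p₋₂=0, q₋₁=0, q₋₂=1):
  k=0: a=10, p=10, q=1
  k=1: a=6, p=61, q=6
  k=2: a=1, p=71, q=7
  k=3: a=3, p=274, q=27
  k=4: a=3, p=893, q=88
  k=5: a=4, p=3846, q=379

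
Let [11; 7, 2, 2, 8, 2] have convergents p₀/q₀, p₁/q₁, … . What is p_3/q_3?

412/37

Using pₖ = aₖpₖ₋₁ + pₖ₋₂, qₖ = aₖqₖ₋₁ + qₖ₋₂ (with p₋₁=1, p₋₂=0, q₋₁=0, q₋₂=1):
  k=0: a=11, p=11, q=1
  k=1: a=7, p=78, q=7
  k=2: a=2, p=167, q=15
  k=3: a=2, p=412, q=37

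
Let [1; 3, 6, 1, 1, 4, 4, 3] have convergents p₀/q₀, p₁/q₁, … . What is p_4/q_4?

Using pₖ = aₖpₖ₋₁ + pₖ₋₂, qₖ = aₖqₖ₋₁ + qₖ₋₂ (with p₋₁=1, p₋₂=0, q₋₁=0, q₋₂=1):
  k=0: a=1, p=1, q=1
  k=1: a=3, p=4, q=3
  k=2: a=6, p=25, q=19
  k=3: a=1, p=29, q=22
  k=4: a=1, p=54, q=41

54/41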